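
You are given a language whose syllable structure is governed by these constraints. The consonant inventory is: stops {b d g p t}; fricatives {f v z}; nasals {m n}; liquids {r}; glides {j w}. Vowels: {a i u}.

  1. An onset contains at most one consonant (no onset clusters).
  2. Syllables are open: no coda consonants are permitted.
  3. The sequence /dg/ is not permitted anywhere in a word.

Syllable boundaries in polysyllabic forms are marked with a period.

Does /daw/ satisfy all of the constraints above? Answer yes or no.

/daw/ — violates constraint 2: syllable 1 coda /w/ has 1 consonant (> 0) → phonotactically illegal

no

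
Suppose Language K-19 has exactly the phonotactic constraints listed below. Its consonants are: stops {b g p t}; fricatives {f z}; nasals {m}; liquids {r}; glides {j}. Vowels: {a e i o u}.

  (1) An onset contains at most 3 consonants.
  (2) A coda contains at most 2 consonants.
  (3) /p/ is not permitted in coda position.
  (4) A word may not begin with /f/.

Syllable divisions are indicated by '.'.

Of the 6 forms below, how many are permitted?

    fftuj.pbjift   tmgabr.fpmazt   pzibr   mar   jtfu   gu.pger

5

fftuj.pbjift — violates constraint 4: word begins with /f/ → not permitted
tmgabr.fpmazt — σ1 onset /tmg/ (3C), coda /br/ (2C) ok; σ2 onset /fpm/ (3C), coda /zt/ (2C) ok → permitted
pzibr — σ1 onset /pz/ (2C), coda /br/ (2C) ok → permitted
mar — σ1 onset /m/, coda /r/ ok → permitted
jtfu — σ1 onset /jtf/ (3C), coda /∅/ ok → permitted
gu.pger — σ1 onset /g/, coda /∅/ ok; σ2 onset /pg/ (2C), coda /r/ ok → permitted
Permitted: tmgabr.fpmazt, pzibr, mar, jtfu, gu.pger → 5.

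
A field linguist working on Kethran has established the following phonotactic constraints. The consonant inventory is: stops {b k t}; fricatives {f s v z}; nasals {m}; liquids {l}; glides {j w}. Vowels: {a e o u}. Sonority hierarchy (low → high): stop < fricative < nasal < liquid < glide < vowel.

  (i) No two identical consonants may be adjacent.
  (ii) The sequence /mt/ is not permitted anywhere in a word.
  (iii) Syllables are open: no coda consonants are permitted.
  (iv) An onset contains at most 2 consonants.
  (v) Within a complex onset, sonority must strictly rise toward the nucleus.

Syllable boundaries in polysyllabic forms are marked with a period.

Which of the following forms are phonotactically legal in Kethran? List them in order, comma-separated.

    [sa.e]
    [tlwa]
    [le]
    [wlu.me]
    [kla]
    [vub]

[sa.e] — σ1 onset /s/, coda /∅/ ok; σ2 onset /∅/, coda /∅/ ok → phonotactically legal
[tlwa] — violates constraint (iv): syllable 1 onset /tlw/ has 3 consonants (> 2) → phonotactically illegal
[le] — σ1 onset /l/, coda /∅/ ok → phonotactically legal
[wlu.me] — violates constraint (v): syllable 1 onset /wl/: /w/ (glide, 5) → /l/ (liquid, 4) does not rise → phonotactically illegal
[kla] — σ1 onset /kl/ (1→4 rises), coda /∅/ ok → phonotactically legal
[vub] — violates constraint (iii): syllable 1 coda /b/ has 1 consonant (> 0) → phonotactically illegal

[sa.e], [le], [kla]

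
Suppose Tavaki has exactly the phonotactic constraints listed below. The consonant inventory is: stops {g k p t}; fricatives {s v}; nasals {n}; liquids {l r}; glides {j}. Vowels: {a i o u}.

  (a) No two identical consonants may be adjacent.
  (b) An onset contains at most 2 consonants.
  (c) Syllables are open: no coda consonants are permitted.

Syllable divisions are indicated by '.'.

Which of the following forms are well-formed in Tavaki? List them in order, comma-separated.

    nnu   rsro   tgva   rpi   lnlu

nnu — violates constraint (a): adjacent identical consonants /nn/ → ill-formed
rsro — violates constraint (b): syllable 1 onset /rsr/ has 3 consonants (> 2) → ill-formed
tgva — violates constraint (b): syllable 1 onset /tgv/ has 3 consonants (> 2) → ill-formed
rpi — σ1 onset /rp/ (2C), coda /∅/ ok → well-formed
lnlu — violates constraint (b): syllable 1 onset /lnl/ has 3 consonants (> 2) → ill-formed

rpi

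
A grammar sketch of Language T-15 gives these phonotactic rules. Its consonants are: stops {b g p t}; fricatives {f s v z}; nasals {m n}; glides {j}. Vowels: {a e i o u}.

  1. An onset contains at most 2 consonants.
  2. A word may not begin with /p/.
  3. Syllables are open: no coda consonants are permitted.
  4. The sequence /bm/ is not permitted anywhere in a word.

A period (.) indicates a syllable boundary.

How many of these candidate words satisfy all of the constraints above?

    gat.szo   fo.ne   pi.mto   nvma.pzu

gat.szo — violates constraint 3: syllable 1 coda /t/ has 1 consonant (> 0) → ill-formed
fo.ne — σ1 onset /f/, coda /∅/ ok; σ2 onset /n/, coda /∅/ ok → well-formed
pi.mto — violates constraint 2: word begins with /p/ → ill-formed
nvma.pzu — violates constraint 1: syllable 1 onset /nvm/ has 3 consonants (> 2) → ill-formed
Well-formed: fo.ne → 1.

1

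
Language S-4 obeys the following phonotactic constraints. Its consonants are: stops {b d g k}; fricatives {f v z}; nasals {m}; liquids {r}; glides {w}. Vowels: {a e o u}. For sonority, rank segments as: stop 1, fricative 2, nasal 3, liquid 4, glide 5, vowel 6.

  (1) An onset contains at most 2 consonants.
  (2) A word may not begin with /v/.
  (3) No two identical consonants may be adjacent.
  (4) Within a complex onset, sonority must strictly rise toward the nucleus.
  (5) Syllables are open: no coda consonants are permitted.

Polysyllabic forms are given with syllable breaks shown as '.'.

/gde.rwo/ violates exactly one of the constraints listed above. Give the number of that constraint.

4

/gde.rwo/: syllable 1 onset /gd/: /g/ (stop, 1) → /d/ (stop, 1) does not rise.
This is a violation of constraint 4: "Within a complex onset, sonority must strictly rise toward the nucleus."
The remaining constraints (1, 2, 3, 5) are satisfied.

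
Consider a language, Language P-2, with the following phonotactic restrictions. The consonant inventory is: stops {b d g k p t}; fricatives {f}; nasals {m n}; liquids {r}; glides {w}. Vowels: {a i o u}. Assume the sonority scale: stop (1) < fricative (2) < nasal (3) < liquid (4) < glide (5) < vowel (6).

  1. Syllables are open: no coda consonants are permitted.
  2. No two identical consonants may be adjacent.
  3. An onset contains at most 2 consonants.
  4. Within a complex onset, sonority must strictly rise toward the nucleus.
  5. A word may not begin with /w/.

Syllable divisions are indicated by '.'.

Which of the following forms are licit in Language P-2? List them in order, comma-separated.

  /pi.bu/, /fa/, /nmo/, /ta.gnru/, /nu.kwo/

/pi.bu/ — σ1 onset /p/, coda /∅/ ok; σ2 onset /b/, coda /∅/ ok → licit
/fa/ — σ1 onset /f/, coda /∅/ ok → licit
/nmo/ — violates constraint 4: syllable 1 onset /nm/: /n/ (nasal, 3) → /m/ (nasal, 3) does not rise → illicit
/ta.gnru/ — violates constraint 3: syllable 2 onset /gnr/ has 3 consonants (> 2) → illicit
/nu.kwo/ — σ1 onset /n/, coda /∅/ ok; σ2 onset /kw/ (1→5 rises), coda /∅/ ok → licit

/pi.bu/, /fa/, /nu.kwo/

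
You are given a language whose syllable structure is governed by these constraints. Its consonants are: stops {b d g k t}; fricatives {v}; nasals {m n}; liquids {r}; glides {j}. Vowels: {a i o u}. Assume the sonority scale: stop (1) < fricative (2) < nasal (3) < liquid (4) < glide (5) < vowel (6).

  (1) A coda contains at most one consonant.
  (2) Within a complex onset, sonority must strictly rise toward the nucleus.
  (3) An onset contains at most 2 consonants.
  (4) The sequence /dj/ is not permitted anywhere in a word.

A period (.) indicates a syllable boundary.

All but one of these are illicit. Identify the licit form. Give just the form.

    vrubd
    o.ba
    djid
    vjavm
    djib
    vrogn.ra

o.ba

vrubd — violates constraint 1: syllable 1 coda /bd/ has 2 consonants (> 1) → illicit
o.ba — σ1 onset /∅/, coda /∅/ ok; σ2 onset /b/, coda /∅/ ok → licit
djid — violates constraint 4: contains banned sequence /dj/ → illicit
vjavm — violates constraint 1: syllable 1 coda /vm/ has 2 consonants (> 1) → illicit
djib — violates constraint 4: contains banned sequence /dj/ → illicit
vrogn.ra — violates constraint 1: syllable 1 coda /gn/ has 2 consonants (> 1) → illicit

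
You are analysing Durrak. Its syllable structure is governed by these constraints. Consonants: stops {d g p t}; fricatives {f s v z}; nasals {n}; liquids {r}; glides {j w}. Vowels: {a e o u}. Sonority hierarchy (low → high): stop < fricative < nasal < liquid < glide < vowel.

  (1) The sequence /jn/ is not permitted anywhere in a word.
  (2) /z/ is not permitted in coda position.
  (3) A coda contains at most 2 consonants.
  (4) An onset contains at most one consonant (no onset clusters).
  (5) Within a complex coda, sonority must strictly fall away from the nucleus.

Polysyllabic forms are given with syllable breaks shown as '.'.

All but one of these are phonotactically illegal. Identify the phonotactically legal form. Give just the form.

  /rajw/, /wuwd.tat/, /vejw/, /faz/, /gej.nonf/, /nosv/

/rajw/ — violates constraint 5: syllable 1 coda /jw/: /j/ (glide, 5) → /w/ (glide, 5) does not fall → phonotactically illegal
/wuwd.tat/ — σ1 onset /w/, coda /wd/ (5→1 falls) ok; σ2 onset /t/, coda /t/ ok → phonotactically legal
/vejw/ — violates constraint 5: syllable 1 coda /jw/: /j/ (glide, 5) → /w/ (glide, 5) does not fall → phonotactically illegal
/faz/ — violates constraint 2: syllable 1 coda contains /z/ → phonotactically illegal
/gej.nonf/ — violates constraint 1: contains banned sequence /jn/ → phonotactically illegal
/nosv/ — violates constraint 5: syllable 1 coda /sv/: /s/ (fricative, 2) → /v/ (fricative, 2) does not fall → phonotactically illegal

/wuwd.tat/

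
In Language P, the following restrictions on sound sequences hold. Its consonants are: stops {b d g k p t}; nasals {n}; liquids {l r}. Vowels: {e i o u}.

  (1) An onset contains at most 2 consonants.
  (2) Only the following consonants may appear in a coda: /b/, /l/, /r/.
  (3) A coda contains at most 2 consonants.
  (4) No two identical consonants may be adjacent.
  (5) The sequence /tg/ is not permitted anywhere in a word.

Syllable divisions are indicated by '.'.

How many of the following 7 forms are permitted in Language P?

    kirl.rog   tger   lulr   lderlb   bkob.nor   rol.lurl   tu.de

3

kirl.rog — violates constraint 2: syllable 2 coda contains /g/, which is not a licensed coda consonant → not permitted
tger — violates constraint 5: contains banned sequence /tg/ → not permitted
lulr — σ1 onset /l/, coda /lr/ (2C) ok → permitted
lderlb — violates constraint 3: syllable 1 coda /rlb/ has 3 consonants (> 2) → not permitted
bkob.nor — σ1 onset /bk/ (2C), coda /b/ ok; σ2 onset /n/, coda /r/ ok → permitted
rol.lurl — violates constraint 4: adjacent identical consonants /ll/ → not permitted
tu.de — σ1 onset /t/, coda /∅/ ok; σ2 onset /d/, coda /∅/ ok → permitted
Permitted: lulr, bkob.nor, tu.de → 3.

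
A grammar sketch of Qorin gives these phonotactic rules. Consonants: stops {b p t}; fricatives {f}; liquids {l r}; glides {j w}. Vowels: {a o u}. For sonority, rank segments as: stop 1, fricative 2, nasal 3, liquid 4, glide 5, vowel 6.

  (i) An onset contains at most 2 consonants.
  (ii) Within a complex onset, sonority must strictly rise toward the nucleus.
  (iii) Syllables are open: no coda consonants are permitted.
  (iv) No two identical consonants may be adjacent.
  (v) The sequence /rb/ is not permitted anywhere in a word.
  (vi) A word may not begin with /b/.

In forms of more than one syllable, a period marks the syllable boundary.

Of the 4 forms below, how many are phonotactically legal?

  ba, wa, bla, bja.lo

1

ba — violates constraint (vi): word begins with /b/ → phonotactically illegal
wa — σ1 onset /w/, coda /∅/ ok → phonotactically legal
bla — violates constraint (vi): word begins with /b/ → phonotactically illegal
bja.lo — violates constraint (vi): word begins with /b/ → phonotactically illegal
Phonotactically legal: wa → 1.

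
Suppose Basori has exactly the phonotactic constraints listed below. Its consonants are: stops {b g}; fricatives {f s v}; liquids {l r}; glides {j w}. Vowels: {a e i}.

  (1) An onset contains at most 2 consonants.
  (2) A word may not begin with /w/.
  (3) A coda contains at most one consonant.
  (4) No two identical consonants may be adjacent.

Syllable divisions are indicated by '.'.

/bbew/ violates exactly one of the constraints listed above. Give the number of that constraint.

4

/bbew/: adjacent identical consonants /bb/.
This is a violation of constraint 4: "No two identical consonants may be adjacent."
The remaining constraints (1, 2, 3) are satisfied.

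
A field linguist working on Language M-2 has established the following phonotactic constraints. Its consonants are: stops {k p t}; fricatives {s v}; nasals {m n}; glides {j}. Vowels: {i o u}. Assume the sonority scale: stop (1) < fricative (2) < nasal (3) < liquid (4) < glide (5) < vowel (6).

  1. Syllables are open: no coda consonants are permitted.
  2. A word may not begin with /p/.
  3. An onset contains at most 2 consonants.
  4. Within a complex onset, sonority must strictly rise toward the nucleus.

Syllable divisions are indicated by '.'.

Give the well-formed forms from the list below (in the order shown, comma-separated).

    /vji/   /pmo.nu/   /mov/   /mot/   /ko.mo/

/vji/ — σ1 onset /vj/ (2→5 rises), coda /∅/ ok → well-formed
/pmo.nu/ — violates constraint 2: word begins with /p/ → ill-formed
/mov/ — violates constraint 1: syllable 1 coda /v/ has 1 consonant (> 0) → ill-formed
/mot/ — violates constraint 1: syllable 1 coda /t/ has 1 consonant (> 0) → ill-formed
/ko.mo/ — σ1 onset /k/, coda /∅/ ok; σ2 onset /m/, coda /∅/ ok → well-formed

/vji/, /ko.mo/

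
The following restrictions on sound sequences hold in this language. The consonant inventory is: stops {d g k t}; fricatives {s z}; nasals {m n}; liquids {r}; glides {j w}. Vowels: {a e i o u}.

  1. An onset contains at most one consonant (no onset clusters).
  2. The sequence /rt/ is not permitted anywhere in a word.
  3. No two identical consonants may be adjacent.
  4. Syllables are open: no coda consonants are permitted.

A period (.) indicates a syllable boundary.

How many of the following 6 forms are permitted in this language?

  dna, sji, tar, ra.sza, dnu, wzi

0

dna — violates constraint 1: syllable 1 onset /dn/ has 2 consonants (> 1) → not permitted
sji — violates constraint 1: syllable 1 onset /sj/ has 2 consonants (> 1) → not permitted
tar — violates constraint 4: syllable 1 coda /r/ has 1 consonant (> 0) → not permitted
ra.sza — violates constraint 1: syllable 2 onset /sz/ has 2 consonants (> 1) → not permitted
dnu — violates constraint 1: syllable 1 onset /dn/ has 2 consonants (> 1) → not permitted
wzi — violates constraint 1: syllable 1 onset /wz/ has 2 consonants (> 1) → not permitted
No form is permitted → 0.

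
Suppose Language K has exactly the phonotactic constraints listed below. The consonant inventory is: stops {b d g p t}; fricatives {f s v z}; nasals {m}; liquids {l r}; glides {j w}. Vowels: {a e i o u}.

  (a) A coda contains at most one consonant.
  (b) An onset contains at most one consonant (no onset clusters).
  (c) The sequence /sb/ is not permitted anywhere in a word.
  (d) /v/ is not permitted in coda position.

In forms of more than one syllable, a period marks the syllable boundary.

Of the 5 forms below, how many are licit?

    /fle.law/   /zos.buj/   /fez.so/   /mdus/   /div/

1

/fle.law/ — violates constraint (b): syllable 1 onset /fl/ has 2 consonants (> 1) → illicit
/zos.buj/ — violates constraint (c): contains banned sequence /sb/ → illicit
/fez.so/ — σ1 onset /f/, coda /z/ ok; σ2 onset /s/, coda /∅/ ok → licit
/mdus/ — violates constraint (b): syllable 1 onset /md/ has 2 consonants (> 1) → illicit
/div/ — violates constraint (d): syllable 1 coda contains /v/ → illicit
Licit: /fez.so/ → 1.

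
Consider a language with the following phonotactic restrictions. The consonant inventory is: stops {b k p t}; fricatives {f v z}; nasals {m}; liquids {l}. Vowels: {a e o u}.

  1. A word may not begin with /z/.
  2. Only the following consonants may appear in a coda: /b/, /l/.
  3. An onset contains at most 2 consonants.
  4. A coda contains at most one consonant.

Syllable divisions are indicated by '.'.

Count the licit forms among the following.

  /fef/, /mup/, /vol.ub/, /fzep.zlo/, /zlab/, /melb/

1

/fef/ — violates constraint 2: syllable 1 coda contains /f/, which is not a licensed coda consonant → illicit
/mup/ — violates constraint 2: syllable 1 coda contains /p/, which is not a licensed coda consonant → illicit
/vol.ub/ — σ1 onset /v/, coda /l/ ok; σ2 onset /∅/, coda /b/ ok → licit
/fzep.zlo/ — violates constraint 2: syllable 1 coda contains /p/, which is not a licensed coda consonant → illicit
/zlab/ — violates constraint 1: word begins with /z/ → illicit
/melb/ — violates constraint 4: syllable 1 coda /lb/ has 2 consonants (> 1) → illicit
Licit: /vol.ub/ → 1.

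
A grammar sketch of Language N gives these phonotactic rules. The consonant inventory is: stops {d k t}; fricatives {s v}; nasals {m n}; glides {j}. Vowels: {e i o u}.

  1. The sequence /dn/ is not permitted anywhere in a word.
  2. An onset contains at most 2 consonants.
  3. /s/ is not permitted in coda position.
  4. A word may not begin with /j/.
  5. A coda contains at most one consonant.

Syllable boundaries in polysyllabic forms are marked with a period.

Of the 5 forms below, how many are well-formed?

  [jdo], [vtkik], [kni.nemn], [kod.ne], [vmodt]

[jdo] — violates constraint 4: word begins with /j/ → ill-formed
[vtkik] — violates constraint 2: syllable 1 onset /vtk/ has 3 consonants (> 2) → ill-formed
[kni.nemn] — violates constraint 5: syllable 2 coda /mn/ has 2 consonants (> 1) → ill-formed
[kod.ne] — violates constraint 1: contains banned sequence /dn/ → ill-formed
[vmodt] — violates constraint 5: syllable 1 coda /dt/ has 2 consonants (> 1) → ill-formed
No form is well-formed → 0.

0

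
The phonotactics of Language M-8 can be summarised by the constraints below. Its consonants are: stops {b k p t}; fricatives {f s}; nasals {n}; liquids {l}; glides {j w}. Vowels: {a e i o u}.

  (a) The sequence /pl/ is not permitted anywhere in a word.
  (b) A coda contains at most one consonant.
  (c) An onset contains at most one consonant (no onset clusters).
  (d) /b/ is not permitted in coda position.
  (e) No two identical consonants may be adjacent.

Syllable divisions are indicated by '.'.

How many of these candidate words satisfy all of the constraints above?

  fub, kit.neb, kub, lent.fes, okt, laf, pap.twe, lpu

1

fub — violates constraint (d): syllable 1 coda contains /b/ → ill-formed
kit.neb — violates constraint (d): syllable 2 coda contains /b/ → ill-formed
kub — violates constraint (d): syllable 1 coda contains /b/ → ill-formed
lent.fes — violates constraint (b): syllable 1 coda /nt/ has 2 consonants (> 1) → ill-formed
okt — violates constraint (b): syllable 1 coda /kt/ has 2 consonants (> 1) → ill-formed
laf — σ1 onset /l/, coda /f/ ok → well-formed
pap.twe — violates constraint (c): syllable 2 onset /tw/ has 2 consonants (> 1) → ill-formed
lpu — violates constraint (c): syllable 1 onset /lp/ has 2 consonants (> 1) → ill-formed
Well-formed: laf → 1.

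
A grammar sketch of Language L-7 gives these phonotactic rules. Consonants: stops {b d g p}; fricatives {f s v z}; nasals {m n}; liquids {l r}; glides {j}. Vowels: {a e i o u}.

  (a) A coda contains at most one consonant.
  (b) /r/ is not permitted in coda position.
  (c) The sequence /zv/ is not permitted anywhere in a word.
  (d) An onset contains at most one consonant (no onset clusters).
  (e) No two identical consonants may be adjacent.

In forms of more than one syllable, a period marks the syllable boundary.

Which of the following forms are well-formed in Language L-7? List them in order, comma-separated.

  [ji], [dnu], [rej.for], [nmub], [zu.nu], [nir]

[ji] — σ1 onset /j/, coda /∅/ ok → well-formed
[dnu] — violates constraint (d): syllable 1 onset /dn/ has 2 consonants (> 1) → ill-formed
[rej.for] — violates constraint (b): syllable 2 coda contains /r/ → ill-formed
[nmub] — violates constraint (d): syllable 1 onset /nm/ has 2 consonants (> 1) → ill-formed
[zu.nu] — σ1 onset /z/, coda /∅/ ok; σ2 onset /n/, coda /∅/ ok → well-formed
[nir] — violates constraint (b): syllable 1 coda contains /r/ → ill-formed

[ji], [zu.nu]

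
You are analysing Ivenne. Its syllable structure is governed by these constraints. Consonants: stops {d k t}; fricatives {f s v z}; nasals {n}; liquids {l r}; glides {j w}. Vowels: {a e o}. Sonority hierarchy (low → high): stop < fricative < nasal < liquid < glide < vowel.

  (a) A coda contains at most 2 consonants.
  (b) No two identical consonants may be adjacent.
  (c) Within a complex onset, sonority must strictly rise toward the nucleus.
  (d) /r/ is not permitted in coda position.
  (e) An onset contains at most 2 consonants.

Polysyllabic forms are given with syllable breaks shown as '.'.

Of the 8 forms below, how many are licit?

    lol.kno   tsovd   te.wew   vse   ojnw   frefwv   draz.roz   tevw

lol.kno — σ1 onset /l/, coda /l/ ok; σ2 onset /kn/ (1→3 rises), coda /∅/ ok → licit
tsovd — σ1 onset /ts/ (1→2 rises), coda /vd/ (2C) ok → licit
te.wew — σ1 onset /t/, coda /∅/ ok; σ2 onset /w/, coda /w/ ok → licit
vse — violates constraint (c): syllable 1 onset /vs/: /v/ (fricative, 2) → /s/ (fricative, 2) does not rise → illicit
ojnw — violates constraint (a): syllable 1 coda /jnw/ has 3 consonants (> 2) → illicit
frefwv — violates constraint (a): syllable 1 coda /fwv/ has 3 consonants (> 2) → illicit
draz.roz — σ1 onset /dr/ (1→4 rises), coda /z/ ok; σ2 onset /r/, coda /z/ ok → licit
tevw — σ1 onset /t/, coda /vw/ (2C) ok → licit
Licit: lol.kno, tsovd, te.wew, draz.roz, tevw → 5.

5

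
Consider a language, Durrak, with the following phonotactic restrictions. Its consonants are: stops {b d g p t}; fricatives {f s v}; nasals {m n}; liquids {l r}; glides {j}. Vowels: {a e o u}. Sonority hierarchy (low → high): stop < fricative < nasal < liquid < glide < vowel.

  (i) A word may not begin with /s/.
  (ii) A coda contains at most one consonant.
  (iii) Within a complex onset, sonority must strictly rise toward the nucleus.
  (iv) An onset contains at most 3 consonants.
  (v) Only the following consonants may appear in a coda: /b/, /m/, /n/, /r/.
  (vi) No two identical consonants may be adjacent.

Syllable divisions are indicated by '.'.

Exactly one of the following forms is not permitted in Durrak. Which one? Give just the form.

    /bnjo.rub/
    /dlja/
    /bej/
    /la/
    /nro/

/bej/

/bnjo.rub/ — σ1 onset /bnj/ (1→3→5 rises), coda /∅/ ok; σ2 onset /r/, coda /b/ ok → permitted
/dlja/ — σ1 onset /dlj/ (1→4→5 rises), coda /∅/ ok → permitted
/bej/ — violates constraint (v): syllable 1 coda contains /j/, which is not a licensed coda consonant → not permitted
/la/ — σ1 onset /l/, coda /∅/ ok → permitted
/nro/ — σ1 onset /nr/ (3→4 rises), coda /∅/ ok → permitted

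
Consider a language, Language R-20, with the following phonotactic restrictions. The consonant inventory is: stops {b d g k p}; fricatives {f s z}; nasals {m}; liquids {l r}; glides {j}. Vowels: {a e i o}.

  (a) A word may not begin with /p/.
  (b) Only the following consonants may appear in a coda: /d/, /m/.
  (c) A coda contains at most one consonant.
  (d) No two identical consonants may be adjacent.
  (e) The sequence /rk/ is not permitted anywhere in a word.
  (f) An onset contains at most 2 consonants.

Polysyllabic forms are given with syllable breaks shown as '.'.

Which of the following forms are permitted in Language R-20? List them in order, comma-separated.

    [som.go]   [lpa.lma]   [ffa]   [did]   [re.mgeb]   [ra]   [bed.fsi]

[som.go], [lpa.lma], [did], [ra], [bed.fsi]

[som.go] — σ1 onset /s/, coda /m/ ok; σ2 onset /g/, coda /∅/ ok → permitted
[lpa.lma] — σ1 onset /lp/ (2C), coda /∅/ ok; σ2 onset /lm/ (2C), coda /∅/ ok → permitted
[ffa] — violates constraint (d): adjacent identical consonants /ff/ → not permitted
[did] — σ1 onset /d/, coda /d/ ok → permitted
[re.mgeb] — violates constraint (b): syllable 2 coda contains /b/, which is not a licensed coda consonant → not permitted
[ra] — σ1 onset /r/, coda /∅/ ok → permitted
[bed.fsi] — σ1 onset /b/, coda /d/ ok; σ2 onset /fs/ (2C), coda /∅/ ok → permitted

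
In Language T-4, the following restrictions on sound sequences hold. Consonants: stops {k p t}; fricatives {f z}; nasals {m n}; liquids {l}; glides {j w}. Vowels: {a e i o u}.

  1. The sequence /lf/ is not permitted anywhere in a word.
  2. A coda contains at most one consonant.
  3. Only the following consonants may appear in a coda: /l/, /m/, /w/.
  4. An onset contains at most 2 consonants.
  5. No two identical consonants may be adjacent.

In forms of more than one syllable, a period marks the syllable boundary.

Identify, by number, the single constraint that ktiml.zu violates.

ktiml.zu: syllable 1 coda /ml/ has 2 consonants (> 1).
This is a violation of constraint 2: "A coda contains at most one consonant."
The remaining constraints (1, 3, 4, 5) are satisfied.

2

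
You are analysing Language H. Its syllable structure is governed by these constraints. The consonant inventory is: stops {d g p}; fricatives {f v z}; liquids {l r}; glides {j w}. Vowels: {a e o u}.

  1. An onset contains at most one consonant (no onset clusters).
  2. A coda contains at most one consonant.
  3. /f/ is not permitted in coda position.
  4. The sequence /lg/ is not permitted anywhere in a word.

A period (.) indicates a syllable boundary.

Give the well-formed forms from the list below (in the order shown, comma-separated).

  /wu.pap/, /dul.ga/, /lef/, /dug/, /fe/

/wu.pap/ — σ1 onset /w/, coda /∅/ ok; σ2 onset /p/, coda /p/ ok → well-formed
/dul.ga/ — violates constraint 4: contains banned sequence /lg/ → ill-formed
/lef/ — violates constraint 3: syllable 1 coda contains /f/ → ill-formed
/dug/ — σ1 onset /d/, coda /g/ ok → well-formed
/fe/ — σ1 onset /f/, coda /∅/ ok → well-formed

/wu.pap/, /dug/, /fe/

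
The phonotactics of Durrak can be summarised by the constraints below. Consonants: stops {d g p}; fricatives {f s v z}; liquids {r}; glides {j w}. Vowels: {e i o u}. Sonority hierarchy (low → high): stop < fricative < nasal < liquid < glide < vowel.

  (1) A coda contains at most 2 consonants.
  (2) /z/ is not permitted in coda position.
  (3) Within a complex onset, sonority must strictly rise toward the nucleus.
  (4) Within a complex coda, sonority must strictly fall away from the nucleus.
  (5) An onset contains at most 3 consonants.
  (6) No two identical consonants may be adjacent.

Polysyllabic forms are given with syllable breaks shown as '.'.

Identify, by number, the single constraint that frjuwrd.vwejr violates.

1

frjuwrd.vwejr: syllable 1 coda /wrd/ has 3 consonants (> 2).
This is a violation of constraint 1: "A coda contains at most 2 consonants."
The remaining constraints (2, 3, 4, 5, 6) are satisfied.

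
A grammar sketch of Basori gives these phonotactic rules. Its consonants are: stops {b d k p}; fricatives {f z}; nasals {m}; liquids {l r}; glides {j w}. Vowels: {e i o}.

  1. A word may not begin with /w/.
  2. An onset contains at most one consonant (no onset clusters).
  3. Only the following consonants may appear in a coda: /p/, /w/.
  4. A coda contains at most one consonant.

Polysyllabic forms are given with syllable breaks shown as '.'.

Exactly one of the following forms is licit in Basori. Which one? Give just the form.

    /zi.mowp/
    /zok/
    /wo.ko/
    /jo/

/zi.mowp/ — violates constraint 4: syllable 2 coda /wp/ has 2 consonants (> 1) → illicit
/zok/ — violates constraint 3: syllable 1 coda contains /k/, which is not a licensed coda consonant → illicit
/wo.ko/ — violates constraint 1: word begins with /w/ → illicit
/jo/ — σ1 onset /j/, coda /∅/ ok → licit

/jo/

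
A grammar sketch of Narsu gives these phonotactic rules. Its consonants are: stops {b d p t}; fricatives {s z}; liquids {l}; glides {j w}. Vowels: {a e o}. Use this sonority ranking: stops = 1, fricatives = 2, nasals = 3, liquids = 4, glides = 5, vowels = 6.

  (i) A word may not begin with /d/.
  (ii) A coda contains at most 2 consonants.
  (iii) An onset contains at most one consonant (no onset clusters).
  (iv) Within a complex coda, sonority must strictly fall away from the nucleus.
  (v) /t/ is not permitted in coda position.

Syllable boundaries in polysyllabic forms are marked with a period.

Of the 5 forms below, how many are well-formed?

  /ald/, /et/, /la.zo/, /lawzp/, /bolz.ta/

3

/ald/ — σ1 onset /∅/, coda /ld/ (4→1 falls) ok → well-formed
/et/ — violates constraint (v): syllable 1 coda contains /t/ → ill-formed
/la.zo/ — σ1 onset /l/, coda /∅/ ok; σ2 onset /z/, coda /∅/ ok → well-formed
/lawzp/ — violates constraint (ii): syllable 1 coda /wzp/ has 3 consonants (> 2) → ill-formed
/bolz.ta/ — σ1 onset /b/, coda /lz/ (4→2 falls) ok; σ2 onset /t/, coda /∅/ ok → well-formed
Well-formed: /ald/, /la.zo/, /bolz.ta/ → 3.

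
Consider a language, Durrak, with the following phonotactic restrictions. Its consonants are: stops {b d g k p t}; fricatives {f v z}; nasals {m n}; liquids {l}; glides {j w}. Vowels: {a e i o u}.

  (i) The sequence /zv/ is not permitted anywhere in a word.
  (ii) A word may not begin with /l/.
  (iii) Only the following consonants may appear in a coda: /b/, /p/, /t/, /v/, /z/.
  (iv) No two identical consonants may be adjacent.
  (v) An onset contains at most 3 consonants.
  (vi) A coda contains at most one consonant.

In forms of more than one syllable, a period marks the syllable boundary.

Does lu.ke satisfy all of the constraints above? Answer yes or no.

no

lu.ke — violates constraint (ii): word begins with /l/ → not permitted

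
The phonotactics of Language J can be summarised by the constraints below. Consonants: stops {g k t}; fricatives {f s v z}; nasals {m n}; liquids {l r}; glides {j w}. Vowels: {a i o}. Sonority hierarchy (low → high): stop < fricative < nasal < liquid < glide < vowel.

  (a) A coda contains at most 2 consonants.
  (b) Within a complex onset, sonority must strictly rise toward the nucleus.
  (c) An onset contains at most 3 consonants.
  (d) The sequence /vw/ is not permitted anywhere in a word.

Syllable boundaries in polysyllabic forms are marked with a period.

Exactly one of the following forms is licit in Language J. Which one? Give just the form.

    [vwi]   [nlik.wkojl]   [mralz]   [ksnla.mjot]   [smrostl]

[vwi] — violates constraint (d): contains banned sequence /vw/ → illicit
[nlik.wkojl] — violates constraint (b): syllable 2 onset /wk/: /w/ (glide, 5) → /k/ (stop, 1) does not rise → illicit
[mralz] — σ1 onset /mr/ (3→4 rises), coda /lz/ (2C) ok → licit
[ksnla.mjot] — violates constraint (c): syllable 1 onset /ksnl/ has 4 consonants (> 3) → illicit
[smrostl] — violates constraint (a): syllable 1 coda /stl/ has 3 consonants (> 2) → illicit

[mralz]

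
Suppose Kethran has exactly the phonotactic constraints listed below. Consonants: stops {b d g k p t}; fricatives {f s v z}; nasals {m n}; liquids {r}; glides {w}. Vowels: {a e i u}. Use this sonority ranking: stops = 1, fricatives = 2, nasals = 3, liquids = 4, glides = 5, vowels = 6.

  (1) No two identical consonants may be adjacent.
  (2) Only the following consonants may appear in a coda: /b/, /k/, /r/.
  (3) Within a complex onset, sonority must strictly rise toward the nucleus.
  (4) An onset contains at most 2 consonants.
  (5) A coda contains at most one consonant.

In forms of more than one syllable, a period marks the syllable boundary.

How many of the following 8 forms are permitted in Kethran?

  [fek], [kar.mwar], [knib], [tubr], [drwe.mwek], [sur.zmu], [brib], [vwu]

[fek] — σ1 onset /f/, coda /k/ ok → permitted
[kar.mwar] — σ1 onset /k/, coda /r/ ok; σ2 onset /mw/ (3→5 rises), coda /r/ ok → permitted
[knib] — σ1 onset /kn/ (1→3 rises), coda /b/ ok → permitted
[tubr] — violates constraint 5: syllable 1 coda /br/ has 2 consonants (> 1) → not permitted
[drwe.mwek] — violates constraint 4: syllable 1 onset /drw/ has 3 consonants (> 2) → not permitted
[sur.zmu] — σ1 onset /s/, coda /r/ ok; σ2 onset /zm/ (2→3 rises), coda /∅/ ok → permitted
[brib] — σ1 onset /br/ (1→4 rises), coda /b/ ok → permitted
[vwu] — σ1 onset /vw/ (2→5 rises), coda /∅/ ok → permitted
Permitted: [fek], [kar.mwar], [knib], [sur.zmu], [brib], [vwu] → 6.

6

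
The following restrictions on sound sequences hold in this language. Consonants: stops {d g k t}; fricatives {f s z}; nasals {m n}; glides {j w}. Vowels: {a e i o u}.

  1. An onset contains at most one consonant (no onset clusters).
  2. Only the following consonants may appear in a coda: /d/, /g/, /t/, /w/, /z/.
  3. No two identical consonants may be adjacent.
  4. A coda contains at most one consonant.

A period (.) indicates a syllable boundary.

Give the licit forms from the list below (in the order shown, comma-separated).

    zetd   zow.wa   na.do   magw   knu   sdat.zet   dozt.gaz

zetd — violates constraint 4: syllable 1 coda /td/ has 2 consonants (> 1) → illicit
zow.wa — violates constraint 3: adjacent identical consonants /ww/ → illicit
na.do — σ1 onset /n/, coda /∅/ ok; σ2 onset /d/, coda /∅/ ok → licit
magw — violates constraint 4: syllable 1 coda /gw/ has 2 consonants (> 1) → illicit
knu — violates constraint 1: syllable 1 onset /kn/ has 2 consonants (> 1) → illicit
sdat.zet — violates constraint 1: syllable 1 onset /sd/ has 2 consonants (> 1) → illicit
dozt.gaz — violates constraint 4: syllable 1 coda /zt/ has 2 consonants (> 1) → illicit

na.do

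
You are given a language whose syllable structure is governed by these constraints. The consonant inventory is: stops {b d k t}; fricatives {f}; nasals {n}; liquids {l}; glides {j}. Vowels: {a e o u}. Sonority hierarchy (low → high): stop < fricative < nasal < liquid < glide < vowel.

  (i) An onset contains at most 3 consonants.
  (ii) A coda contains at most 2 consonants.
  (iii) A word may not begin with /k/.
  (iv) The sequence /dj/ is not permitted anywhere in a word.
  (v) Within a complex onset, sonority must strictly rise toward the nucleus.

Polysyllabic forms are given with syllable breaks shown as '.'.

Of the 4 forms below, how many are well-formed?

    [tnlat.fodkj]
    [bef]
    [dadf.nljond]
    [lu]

[tnlat.fodkj] — violates constraint (ii): syllable 2 coda /dkj/ has 3 consonants (> 2) → ill-formed
[bef] — σ1 onset /b/, coda /f/ ok → well-formed
[dadf.nljond] — σ1 onset /d/, coda /df/ (2C) ok; σ2 onset /nlj/ (3→4→5 rises), coda /nd/ (2C) ok → well-formed
[lu] — σ1 onset /l/, coda /∅/ ok → well-formed
Well-formed: [bef], [dadf.nljond], [lu] → 3.

3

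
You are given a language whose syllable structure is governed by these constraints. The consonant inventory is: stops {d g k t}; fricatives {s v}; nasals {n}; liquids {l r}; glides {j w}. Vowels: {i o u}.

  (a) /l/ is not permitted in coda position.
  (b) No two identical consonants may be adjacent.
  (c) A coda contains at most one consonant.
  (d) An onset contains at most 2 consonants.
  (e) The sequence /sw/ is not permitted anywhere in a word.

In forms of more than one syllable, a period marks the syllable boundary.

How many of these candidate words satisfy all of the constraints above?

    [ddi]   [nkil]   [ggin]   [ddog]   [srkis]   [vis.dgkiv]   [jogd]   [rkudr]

0

[ddi] — violates constraint (b): adjacent identical consonants /dd/ → phonotactically illegal
[nkil] — violates constraint (a): syllable 1 coda contains /l/ → phonotactically illegal
[ggin] — violates constraint (b): adjacent identical consonants /gg/ → phonotactically illegal
[ddog] — violates constraint (b): adjacent identical consonants /dd/ → phonotactically illegal
[srkis] — violates constraint (d): syllable 1 onset /srk/ has 3 consonants (> 2) → phonotactically illegal
[vis.dgkiv] — violates constraint (d): syllable 2 onset /dgk/ has 3 consonants (> 2) → phonotactically illegal
[jogd] — violates constraint (c): syllable 1 coda /gd/ has 2 consonants (> 1) → phonotactically illegal
[rkudr] — violates constraint (c): syllable 1 coda /dr/ has 2 consonants (> 1) → phonotactically illegal
No form is phonotactically legal → 0.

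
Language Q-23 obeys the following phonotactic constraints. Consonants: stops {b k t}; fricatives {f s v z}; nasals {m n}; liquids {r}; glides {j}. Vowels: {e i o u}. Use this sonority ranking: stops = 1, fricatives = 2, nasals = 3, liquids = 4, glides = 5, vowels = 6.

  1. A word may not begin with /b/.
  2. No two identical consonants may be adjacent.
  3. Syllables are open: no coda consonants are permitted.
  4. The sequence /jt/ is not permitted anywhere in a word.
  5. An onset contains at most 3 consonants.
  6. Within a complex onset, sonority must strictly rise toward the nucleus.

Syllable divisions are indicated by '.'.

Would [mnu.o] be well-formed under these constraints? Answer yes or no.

[mnu.o] — violates constraint 6: syllable 1 onset /mn/: /m/ (nasal, 3) → /n/ (nasal, 3) does not rise → ill-formed

no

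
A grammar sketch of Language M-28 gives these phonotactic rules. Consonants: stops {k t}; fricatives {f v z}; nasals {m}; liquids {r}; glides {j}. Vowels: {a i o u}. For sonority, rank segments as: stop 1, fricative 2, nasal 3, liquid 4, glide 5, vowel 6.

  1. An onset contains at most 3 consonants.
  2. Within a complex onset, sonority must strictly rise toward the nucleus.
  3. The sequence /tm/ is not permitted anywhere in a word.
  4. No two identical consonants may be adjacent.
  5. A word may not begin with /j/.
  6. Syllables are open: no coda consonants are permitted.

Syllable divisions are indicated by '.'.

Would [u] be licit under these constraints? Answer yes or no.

yes

[u] — σ1 onset /∅/, coda /∅/ ok → licit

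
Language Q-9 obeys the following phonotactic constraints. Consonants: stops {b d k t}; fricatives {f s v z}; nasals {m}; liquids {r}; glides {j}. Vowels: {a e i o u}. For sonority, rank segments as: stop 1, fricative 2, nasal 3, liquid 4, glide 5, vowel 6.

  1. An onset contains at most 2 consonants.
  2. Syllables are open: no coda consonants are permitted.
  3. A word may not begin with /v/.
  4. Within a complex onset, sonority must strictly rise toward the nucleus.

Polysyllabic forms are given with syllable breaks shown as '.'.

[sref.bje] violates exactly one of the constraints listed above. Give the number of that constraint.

[sref.bje]: syllable 1 coda /f/ has 1 consonant (> 0).
This is a violation of constraint 2: "Syllables are open: no coda consonants are permitted."
The remaining constraints (1, 3, 4) are satisfied.

2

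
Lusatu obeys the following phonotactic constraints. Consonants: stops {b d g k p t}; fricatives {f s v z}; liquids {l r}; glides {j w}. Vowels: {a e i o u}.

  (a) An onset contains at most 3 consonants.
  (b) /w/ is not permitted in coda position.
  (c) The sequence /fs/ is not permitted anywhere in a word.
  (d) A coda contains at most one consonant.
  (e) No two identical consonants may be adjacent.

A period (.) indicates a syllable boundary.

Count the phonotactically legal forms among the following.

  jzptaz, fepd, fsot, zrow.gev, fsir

jzptaz — violates constraint (a): syllable 1 onset /jzpt/ has 4 consonants (> 3) → phonotactically illegal
fepd — violates constraint (d): syllable 1 coda /pd/ has 2 consonants (> 1) → phonotactically illegal
fsot — violates constraint (c): contains banned sequence /fs/ → phonotactically illegal
zrow.gev — violates constraint (b): syllable 1 coda contains /w/ → phonotactically illegal
fsir — violates constraint (c): contains banned sequence /fs/ → phonotactically illegal
No form is phonotactically legal → 0.

0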